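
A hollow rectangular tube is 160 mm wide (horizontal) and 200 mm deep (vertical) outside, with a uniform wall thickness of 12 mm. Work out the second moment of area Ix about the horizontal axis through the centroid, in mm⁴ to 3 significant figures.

Treat the section as a set of non-overlapping primitives; coordinates are from the bounding-box lower-left.
Outer rectangle: 160 × 200, A = 32 000 mm², y = 100 mm, Ī = 106 666 667 mm⁴.
Inner void (subtracted): 136 × 176, A = 23 936 mm², y = 100 mm, Ī = 61 786 795 mm⁴.
By symmetry the centroid is at mid-height, ȳ = 100 mm.
All pieces are centred on the horizontal axis through the centroid, so I = ΣĪ (holes subtracted) = 44 879 872 mm⁴.

Ix ≈ 4.49 × 10⁷ mm⁴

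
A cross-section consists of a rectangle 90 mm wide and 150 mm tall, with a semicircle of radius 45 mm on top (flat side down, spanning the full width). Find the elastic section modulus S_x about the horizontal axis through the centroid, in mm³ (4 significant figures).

S_x ≈ 4.758 × 10⁵ mm³

Decompose the section into non-overlapping parts with the origin at the bottom-left of its bounding rectangle.
Rectangular body: 90 × 150, A = 13 500 mm², y = 75 mm, Ī = 25 312 500 mm⁴.
Semicircular cap: semicircle r = 45, A = 3180.86 mm², y = 169.099 mm, Ī = 450 072 mm⁴.
Centroid: ȳ = ΣA·y / ΣA = 92.9436 mm.
Transfer each piece to the horizontal axis through the centroid using Ī + A·d² with d = y − 92.9436:
  rectangular body: d = -17.9436 mm → contributes +29 659 132 mm⁴
  semicircular cap: d = 76.155 mm → contributes +18 897 749 mm⁴
Total I = 48 556 881 mm⁴.
Extreme fibre distance c = 102.056 mm; S = I/c = 475 785 mm³.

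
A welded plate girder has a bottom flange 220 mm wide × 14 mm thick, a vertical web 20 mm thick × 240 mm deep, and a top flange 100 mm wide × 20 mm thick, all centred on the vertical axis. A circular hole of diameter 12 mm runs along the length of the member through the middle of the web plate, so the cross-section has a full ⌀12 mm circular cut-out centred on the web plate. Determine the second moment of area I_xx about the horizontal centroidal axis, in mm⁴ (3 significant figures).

Break the section into simple shapes (no overlaps), measuring from the bottom-left corner of the bounding box.
Bottom plate: 220 × 14, A = 3 080 mm², y = 7 mm, Ī = 50 307 mm⁴.
Web plate: 20 × 240, A = 4 800 mm², y = 134 mm, Ī = 23 040 000 mm⁴.
Top plate: 100 × 20, A = 2 000 mm², y = 264 mm, Ī = 66 667 mm⁴.
Hole (subtracted): ⌀12, A = 113.1 mm², y = 134 mm, Ī = 1017.9 mm⁴.
Centroid: ȳ = ΣA·y / ΣA = 120.57 mm.
Transfer each piece to the horizontal centroidal axis using Ī + A·d² with d = y − 120.57:
  bottom plate: d = -113.57 mm → contributes +39 777 274 mm⁴
  web plate: d = 13.429 mm → contributes +23 905 626 mm⁴
  top plate: d = 143.43 mm → contributes +41 210 438 mm⁴
  hole: d = 13.429 mm → contributes −21 414 mm⁴
Total I = 104 871 924 mm⁴.

I_xx ≈ 1.05 × 10⁸ mm⁴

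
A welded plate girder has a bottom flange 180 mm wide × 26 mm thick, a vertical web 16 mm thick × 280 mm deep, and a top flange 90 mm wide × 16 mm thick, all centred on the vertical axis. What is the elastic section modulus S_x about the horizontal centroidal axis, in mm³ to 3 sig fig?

S_x ≈ 7.22 × 10⁵ mm³

Split into non-overlapping primitives; take the origin at the lower-left of the bounding box.
Bottom plate: 180 × 26, A = 4 680 mm², y = 13 mm, Ī = 263 640 mm⁴.
Web plate: 16 × 280, A = 4 480 mm², y = 166 mm, Ī = 29 269 333 mm⁴.
Top plate: 90 × 16, A = 1 440 mm², y = 314 mm, Ī = 30 720 mm⁴.
Centroid: ȳ = ΣA·y / ΣA = 118.55 mm.
Transfer each piece to the horizontal centroidal axis using Ī + A·d² with d = y − 118.55:
  bottom plate: d = -105.55 mm → contributes +52 407 256 mm⁴
  web plate: d = 47.445 mm → contributes +39 354 059 mm⁴
  top plate: d = 195.45 mm → contributes +55 037 076 mm⁴
Total I = 146 798 392 mm⁴.
Extreme fibre distance c = 203.45 mm; S = I/c = 721 562 mm³.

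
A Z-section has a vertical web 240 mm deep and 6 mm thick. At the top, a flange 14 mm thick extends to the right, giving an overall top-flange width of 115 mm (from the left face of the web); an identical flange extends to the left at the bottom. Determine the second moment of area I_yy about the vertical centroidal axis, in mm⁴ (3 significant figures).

Break the section into simple shapes (no overlaps), measuring from the bottom-left corner of the bounding box.
Web: 6 × 240, A = 1 440 mm², x = 112 mm, Ī = 4 320 mm⁴.
Top flange (beyond web): 109 × 14, A = 1 526 mm², x = 169.5 mm, Ī = 1 510 867 mm⁴.
Bottom flange (beyond web): 109 × 14, A = 1 526 mm², x = 54.5 mm, Ī = 1 510 867 mm⁴.
Centroid: x̄ = ΣA·x / ΣA = 112 mm.
Transfer each piece to the vertical centroidal axis using Ī + A·d² with d = x − 112:
  web: d = 0 mm → contributes +4 320 mm⁴
  top flange (beyond web): d = 57.5 mm → contributes +6 556 205 mm⁴
  bottom flange (beyond web): d = -57.5 mm → contributes +6 556 205 mm⁴
Total I = 13 116 729 mm⁴.

I_yy ≈ 1.31 × 10⁷ mm⁴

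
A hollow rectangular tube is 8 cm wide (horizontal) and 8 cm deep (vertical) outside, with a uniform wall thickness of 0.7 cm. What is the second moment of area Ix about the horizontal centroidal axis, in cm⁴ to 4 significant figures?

Ix ≈ 183.2 cm⁴

Split into non-overlapping primitives; take the origin at the lower-left of the bounding box.
Outer rectangle: 8 × 8, A = 64 cm², y = 4 cm, Ī = 341.333 cm⁴.
Inner void (subtracted): 6.6 × 6.6, A = 43.56 cm², y = 4 cm, Ī = 158.123 cm⁴.
By symmetry the centroid is at mid-height, ȳ = 4 cm.
All pieces are centred on the horizontal centroidal axis, so I = ΣĪ (holes subtracted) = 183.211 cm⁴.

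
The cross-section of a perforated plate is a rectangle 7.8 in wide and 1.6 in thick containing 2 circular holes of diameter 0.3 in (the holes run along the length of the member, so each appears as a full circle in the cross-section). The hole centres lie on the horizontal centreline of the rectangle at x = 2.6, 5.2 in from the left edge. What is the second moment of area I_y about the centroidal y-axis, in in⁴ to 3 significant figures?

I_y ≈ 63.0 in⁴

Treat the section as a set of non-overlapping primitives; coordinates are from the bounding-box lower-left.
Plate: 7.8 × 1.6, A = 12.48 in², x = 3.9 in, Ī = 63.274 in⁴.
Hole 1 (subtracted): ⌀0.3, A = 0.070686 in², x = 2.6 in, Ī = 0.00039761 in⁴.
Hole 2 (subtracted): ⌀0.3, A = 0.070686 in², x = 5.2 in, Ī = 0.00039761 in⁴.
By symmetry the centroid is at mid-width, x̄ = 3.9 in.
Transfer each piece to the centroidal y-axis using Ī + A·d² with d = x − 3.9:
  plate: d = 0 in → contributes +63.274 in⁴
  hole 1: d = -1.3 in → contributes −0.11986 in⁴
  hole 2: d = 1.3 in → contributes −0.11986 in⁴
Total I = 63.034 in⁴.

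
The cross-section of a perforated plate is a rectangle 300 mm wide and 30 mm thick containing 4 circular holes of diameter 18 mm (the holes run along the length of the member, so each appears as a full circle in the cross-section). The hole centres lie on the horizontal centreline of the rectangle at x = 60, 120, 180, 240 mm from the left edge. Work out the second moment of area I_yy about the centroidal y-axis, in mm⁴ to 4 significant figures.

Split into non-overlapping primitives; take the origin at the lower-left of the bounding box.
Plate: 300 × 30, A = 9 000 mm², x = 150 mm, Ī = 67 500 000 mm⁴.
Hole 1 (subtracted): ⌀18, A = 254.469 mm², x = 60 mm, Ī = 5 153 mm⁴.
Hole 2 (subtracted): ⌀18, A = 254.469 mm², x = 120 mm, Ī = 5 153 mm⁴.
Hole 3 (subtracted): ⌀18, A = 254.469 mm², x = 180 mm, Ī = 5 153 mm⁴.
Hole 4 (subtracted): ⌀18, A = 254.469 mm², x = 240 mm, Ī = 5 153 mm⁴.
By symmetry the centroid is at mid-width, x̄ = 150 mm.
Transfer each piece to the centroidal y-axis using Ī + A·d² with d = x − 150:
  plate: d = 0 mm → contributes +67 500 000 mm⁴
  hole 1: d = -90 mm → contributes −2 066 352 mm⁴
  hole 2: d = -30 mm → contributes −234 175 mm⁴
  hole 3: d = 30 mm → contributes −234 175 mm⁴
  hole 4: d = 90 mm → contributes −2 066 352 mm⁴
Total I = 62 898 946 mm⁴.

I_yy ≈ 6.290 × 10⁷ mm⁴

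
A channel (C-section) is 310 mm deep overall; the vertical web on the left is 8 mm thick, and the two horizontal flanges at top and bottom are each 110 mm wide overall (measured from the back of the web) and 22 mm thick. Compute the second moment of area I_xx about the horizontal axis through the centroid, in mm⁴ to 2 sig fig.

Break the section into simple shapes (no overlaps), measuring from the bottom-left corner of the bounding box.
Web: 8 × 310, A = 2 480 mm², y = 155 mm, Ī = 19 860 667 mm⁴.
Top flange (beyond web): 102 × 22, A = 2 244 mm², y = 299 mm, Ī = 90 508 mm⁴.
Bottom flange (beyond web): 102 × 22, A = 2 244 mm², y = 11 mm, Ī = 90 508 mm⁴.
By symmetry the centroid is at mid-height, ȳ = 155 mm.
Transfer each piece to the horizontal axis through the centroid using Ī + A·d² with d = y − 155:
  web: d = 0 mm → contributes +19 860 667 mm⁴
  top flange (beyond web): d = 144 mm → contributes +46 622 092 mm⁴
  bottom flange (beyond web): d = -144 mm → contributes +46 622 092 mm⁴
Total I = 113 104 851 mm⁴.

I_xx ≈ 1.1 × 10⁸ mm⁴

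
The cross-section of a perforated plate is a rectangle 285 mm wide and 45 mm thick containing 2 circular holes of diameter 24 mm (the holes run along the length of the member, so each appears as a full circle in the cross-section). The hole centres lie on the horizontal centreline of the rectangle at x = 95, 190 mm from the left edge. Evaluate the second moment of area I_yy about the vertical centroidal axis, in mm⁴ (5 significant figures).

I_yy ≈ 8.4735 × 10⁷ mm⁴

Decompose the section into non-overlapping parts with the origin at the bottom-left of its bounding rectangle.
Plate: 285 × 45, A = 12 825 mm², x = 142.5 mm, Ī = 86 809 219 mm⁴.
Hole 1 (subtracted): ⌀24, A = 452.3893 mm², x = 95 mm, Ī = 16286.02 mm⁴.
Hole 2 (subtracted): ⌀24, A = 452.3893 mm², x = 190 mm, Ī = 16286.02 mm⁴.
By symmetry the centroid is at mid-width, x̄ = 142.5 mm.
Transfer each piece to the vertical centroidal axis using Ī + A·d² with d = x − 142.5:
  plate: d = 0 mm → contributes +86 809 219 mm⁴
  hole 1: d = -47.5 mm → contributes −1 036 989 mm⁴
  hole 2: d = 47.5 mm → contributes −1 036 989 mm⁴
Total I = 84 735 240 mm⁴.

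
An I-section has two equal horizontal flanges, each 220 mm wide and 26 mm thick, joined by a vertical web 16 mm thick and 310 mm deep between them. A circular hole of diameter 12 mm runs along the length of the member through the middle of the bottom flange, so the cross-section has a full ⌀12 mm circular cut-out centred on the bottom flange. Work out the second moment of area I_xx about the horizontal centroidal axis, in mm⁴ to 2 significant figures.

Decompose the section into non-overlapping parts with the origin at the bottom-left of its bounding rectangle.
Bottom flange: 220 × 26, A = 5 720 mm², y = 13 mm, Ī = 322 227 mm⁴.
Web: 16 × 310, A = 4 960 mm², y = 181 mm, Ī = 39 721 333 mm⁴.
Top flange: 220 × 26, A = 5 720 mm², y = 349 mm, Ī = 322 227 mm⁴.
Hole (subtracted): ⌀12, A = 113.1 mm², y = 13 mm, Ī = 1 018 mm⁴.
Centroid: ȳ = ΣA·y / ΣA = 182.2 mm.
Transfer each piece to the horizontal centroidal axis using Ī + A·d² with d = y − 182.2:
  bottom flange: d = -169.2 mm → contributes +164 013 409 mm⁴
  web: d = -1.167 mm → contributes +39 728 084 mm⁴
  top flange: d = 166.8 mm → contributes +159 529 173 mm⁴
  hole: d = -169.2 mm → contributes −3 237 563 mm⁴
Total I = 360 033 104 mm⁴.

I_xx ≈ 3.6 × 10⁸ mm⁴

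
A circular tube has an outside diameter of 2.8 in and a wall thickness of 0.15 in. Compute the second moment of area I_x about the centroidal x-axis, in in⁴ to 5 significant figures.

Break the section into simple shapes (no overlaps), measuring from the bottom-left corner of the bounding box.
Outer circle: ⌀2.8, A = 6.157522 in², y = 1.4 in, Ī = 3.017186 in⁴.
Bore (subtracted): ⌀2.5, A = 4.908739 in², y = 1.4 in, Ī = 1.917476 in⁴.
By symmetry the centroid is at mid-height, ȳ = 1.4 in.
All pieces are centred on the centroidal x-axis, so I = ΣĪ (holes subtracted) = 1.09971 in⁴.

I_x ≈ 1.0997 in⁴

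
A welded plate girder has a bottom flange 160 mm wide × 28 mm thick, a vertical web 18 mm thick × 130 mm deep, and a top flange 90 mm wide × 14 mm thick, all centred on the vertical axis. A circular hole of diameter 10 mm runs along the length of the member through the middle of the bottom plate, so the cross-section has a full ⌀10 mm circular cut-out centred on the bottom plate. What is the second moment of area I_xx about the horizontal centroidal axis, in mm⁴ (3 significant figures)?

Break the section into simple shapes (no overlaps), measuring from the bottom-left corner of the bounding box.
Bottom plate: 160 × 28, A = 4 480 mm², y = 14 mm, Ī = 292 693 mm⁴.
Web plate: 18 × 130, A = 2 340 mm², y = 93 mm, Ī = 3 295 500 mm⁴.
Top plate: 90 × 14, A = 1 260 mm², y = 165 mm, Ī = 20 580 mm⁴.
Hole (subtracted): ⌀10, A = 78.54 mm², y = 14 mm, Ī = 490.87 mm⁴.
Centroid: ȳ = ΣA·y / ΣA = 60.881 mm.
Transfer each piece to the horizontal centroidal axis using Ī + A·d² with d = y − 60.881:
  bottom plate: d = -46.881 mm → contributes +10 139 150 mm⁴
  web plate: d = 32.119 mm → contributes +5 709 448 mm⁴
  top plate: d = 104.12 mm → contributes +13 679 829 mm⁴
  hole: d = -46.881 mm → contributes −173 111 mm⁴
Total I = 29 355 316 mm⁴.

I_xx ≈ 2.94 × 10⁷ mm⁴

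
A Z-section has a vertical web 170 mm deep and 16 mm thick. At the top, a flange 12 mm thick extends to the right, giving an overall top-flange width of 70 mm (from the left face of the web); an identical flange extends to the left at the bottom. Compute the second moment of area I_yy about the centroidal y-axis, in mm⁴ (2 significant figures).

Split into non-overlapping primitives; take the origin at the lower-left of the bounding box.
Web: 16 × 170, A = 2 720 mm², x = 62 mm, Ī = 58 027 mm⁴.
Top flange (beyond web): 54 × 12, A = 648 mm², x = 97 mm, Ī = 157 464 mm⁴.
Bottom flange (beyond web): 54 × 12, A = 648 mm², x = 27 mm, Ī = 157 464 mm⁴.
Centroid: x̄ = ΣA·x / ΣA = 62 mm.
Transfer each piece to the centroidal y-axis using Ī + A·d² with d = x − 62:
  web: d = 0 mm → contributes +58 027 mm⁴
  top flange (beyond web): d = 35 mm → contributes +951 264 mm⁴
  bottom flange (beyond web): d = -35 mm → contributes +951 264 mm⁴
Total I = 1 960 555 mm⁴.

I_yy ≈ 2.0 × 10⁶ mm⁴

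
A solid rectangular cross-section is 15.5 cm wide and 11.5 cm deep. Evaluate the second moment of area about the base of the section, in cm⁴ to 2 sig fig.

I_base ≈ 7900 cm⁴

The section: 15.5 × 11.5, A = 178.3 cm², y = 5.75 cm, Ī = 1 964 cm⁴.
Transfer it to the base of the section using Ī + A·d² with d = y − 0:
  the section: d = 5.75 cm → contributes +7 858 cm⁴
Total I = 7 858 cm⁴.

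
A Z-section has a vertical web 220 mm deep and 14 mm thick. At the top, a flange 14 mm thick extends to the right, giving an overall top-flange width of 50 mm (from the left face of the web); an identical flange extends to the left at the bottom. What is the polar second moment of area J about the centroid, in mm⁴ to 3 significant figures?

J ≈ 2.39 × 10⁷ mm⁴

Treat the section as a set of non-overlapping primitives; coordinates are from the bounding-box lower-left.
Web: 14 × 220, A = 3 080 mm², y = 110 mm, Ī = 12 422 667 mm⁴.
Top flange (beyond web): 36 × 14, A = 504 mm², y = 213 mm, Ī = 8 232 mm⁴.
Bottom flange (beyond web): 36 × 14, A = 504 mm², y = 7 mm, Ī = 8 232 mm⁴.
Centroid: ȳ = ΣA·y / ΣA = 110 mm.
Transfer each piece to the centroidal x-axis using Ī + A·d² with d = y − 110:
  web: d = 0 mm → contributes +12 422 667 mm⁴
  top flange (beyond web): d = 103 mm → contributes +5 355 168 mm⁴
  bottom flange (beyond web): d = -103 mm → contributes +5 355 168 mm⁴
Total I = 23 133 003 mm⁴.
For the y-axis: x̄ = 43 mm.
Repeating about the centroidal y-axis gives I_y = 789 171 mm⁴.
Polar second moment: J = I_x + I_y = 23 922 173 mm⁴.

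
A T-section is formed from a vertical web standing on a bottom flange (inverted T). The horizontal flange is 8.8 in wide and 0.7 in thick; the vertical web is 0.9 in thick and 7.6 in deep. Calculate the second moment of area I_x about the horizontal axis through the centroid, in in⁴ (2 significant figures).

Decompose the section into non-overlapping parts with the origin at the bottom-left of its bounding rectangle.
Flange: 8.8 × 0.7, A = 6.16 in², y = 0.35 in, Ī = 0.2515 in⁴.
Web: 0.9 × 7.6, A = 6.84 in², y = 4.5 in, Ī = 32.92 in⁴.
Centroid: ȳ = ΣA·y / ΣA = 2.534 in.
Transfer each piece to the horizontal axis through the centroid using Ī + A·d² with d = y − 2.534:
  flange: d = -2.184 in → contributes +29.62 in⁴
  web: d = 1.966 in → contributes +59.37 in⁴
Total I = 88.99 in⁴.

I_x ≈ 89 in⁴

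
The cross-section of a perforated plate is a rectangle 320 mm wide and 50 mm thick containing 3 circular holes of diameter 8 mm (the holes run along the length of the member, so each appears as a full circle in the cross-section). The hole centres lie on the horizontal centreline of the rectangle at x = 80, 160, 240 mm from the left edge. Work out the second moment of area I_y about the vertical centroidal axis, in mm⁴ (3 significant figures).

I_y ≈ 1.36 × 10⁸ mm⁴

Treat the section as a set of non-overlapping primitives; coordinates are from the bounding-box lower-left.
Plate: 320 × 50, A = 16 000 mm², x = 160 mm, Ī = 136 533 333 mm⁴.
Hole 1 (subtracted): ⌀8, A = 50.265 mm², x = 80 mm, Ī = 201.06 mm⁴.
Hole 2 (subtracted): ⌀8, A = 50.265 mm², x = 160 mm, Ī = 201.06 mm⁴.
Hole 3 (subtracted): ⌀8, A = 50.265 mm², x = 240 mm, Ī = 201.06 mm⁴.
By symmetry the centroid is at mid-width, x̄ = 160 mm.
Transfer each piece to the vertical centroidal axis using Ī + A·d² with d = x − 160:
  plate: d = 0 mm → contributes +136 533 333 mm⁴
  hole 1: d = -80 mm → contributes −321 900 mm⁴
  hole 2: d = 0 mm → contributes −201.06 mm⁴
  hole 3: d = 80 mm → contributes −321 900 mm⁴
Total I = 135 889 332 mm⁴.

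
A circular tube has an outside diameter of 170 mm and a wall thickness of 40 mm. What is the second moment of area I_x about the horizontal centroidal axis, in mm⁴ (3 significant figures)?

Break the section into simple shapes (no overlaps), measuring from the bottom-left corner of the bounding box.
Outer circle: ⌀170, A = 22 698 mm², y = 85 mm, Ī = 40 998 275 mm⁴.
Bore (subtracted): ⌀90, A = 6361.7 mm², y = 85 mm, Ī = 3 220 623 mm⁴.
By symmetry the centroid is at mid-height, ȳ = 85 mm.
All pieces are centred on the horizontal centroidal axis, so I = ΣĪ (holes subtracted) = 37 777 652 mm⁴.

I_x ≈ 3.78 × 10⁷ mm⁴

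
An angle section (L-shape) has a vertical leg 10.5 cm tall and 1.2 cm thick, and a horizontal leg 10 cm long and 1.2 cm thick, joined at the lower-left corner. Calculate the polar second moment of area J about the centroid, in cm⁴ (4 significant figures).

Decompose the section into non-overlapping parts with the origin at the bottom-left of its bounding rectangle.
Vertical leg: 1.2 × 10.5, A = 12.6 cm², y = 5.25 cm, Ī = 115.763 cm⁴.
Horizontal leg (remainder): 8.8 × 1.2, A = 10.56 cm², y = 0.6 cm, Ī = 1.2672 cm⁴.
Centroid: ȳ = ΣA·y / ΣA = 3.12979 cm.
Transfer each piece to the centroidal x-axis using Ī + A·d² with d = y − 3.12979:
  vertical leg: d = 2.12021 cm → contributes +172.403 cm⁴
  horizontal leg (remainder): d = -2.52979 cm → contributes +68.8496 cm⁴
Total I = 241.253 cm⁴.
For the y-axis: x̄ = 2.87979 cm.
Repeating about the centroidal y-axis gives I_y = 213.286 cm⁴.
Polar second moment: J = I_x + I_y = 454.539 cm⁴.

J ≈ 454.5 cm⁴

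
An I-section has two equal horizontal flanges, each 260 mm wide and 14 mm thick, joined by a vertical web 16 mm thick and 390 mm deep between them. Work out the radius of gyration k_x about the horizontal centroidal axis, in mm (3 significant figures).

Decompose the section into non-overlapping parts with the origin at the bottom-left of its bounding rectangle.
Bottom flange: 260 × 14, A = 3 640 mm², y = 7 mm, Ī = 59 453 mm⁴.
Web: 16 × 390, A = 6 240 mm², y = 209 mm, Ī = 79 092 000 mm⁴.
Top flange: 260 × 14, A = 3 640 mm², y = 411 mm, Ī = 59 453 mm⁴.
By symmetry the centroid is at mid-height, ȳ = 209 mm.
Transfer each piece to the horizontal centroidal axis using Ī + A·d² with d = y − 209:
  bottom flange: d = -202 mm → contributes +148 586 013 mm⁴
  web: d = 0 mm → contributes +79 092 000 mm⁴
  top flange: d = 202 mm → contributes +148 586 013 mm⁴
Total I = 376 264 027 mm⁴.
Radius of gyration: k = √(I/A) = √(376 264 027 / 13 520) = 166.82 mm.

k_x ≈ 167 mm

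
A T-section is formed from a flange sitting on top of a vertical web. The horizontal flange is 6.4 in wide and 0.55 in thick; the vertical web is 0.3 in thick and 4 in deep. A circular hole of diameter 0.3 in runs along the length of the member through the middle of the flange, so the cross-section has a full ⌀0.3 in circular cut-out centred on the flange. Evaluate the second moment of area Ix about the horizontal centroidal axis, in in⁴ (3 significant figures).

Ix ≈ 6.30 in⁴

Break the section into simple shapes (no overlaps), measuring from the bottom-left corner of the bounding box.
Flange: 6.4 × 0.55, A = 3.52 in², y = 4.275 in, Ī = 0.088733 in⁴.
Web: 0.3 × 4, A = 1.2 in², y = 2 in, Ī = 1.6 in⁴.
Hole (subtracted): ⌀0.3, A = 0.070686 in², y = 4.275 in, Ī = 0.00039761 in⁴.
Centroid: ȳ = ΣA·y / ΣA = 3.6878 in.
Transfer each piece to the horizontal centroidal axis using Ī + A·d² with d = y − 3.6878:
  flange: d = 0.58718 in → contributes +1.3024 in⁴
  web: d = -1.6878 in → contributes +5.0185 in⁴
  hole: d = 0.58718 in → contributes −0.024769 in⁴
Total I = 6.2961 in⁴.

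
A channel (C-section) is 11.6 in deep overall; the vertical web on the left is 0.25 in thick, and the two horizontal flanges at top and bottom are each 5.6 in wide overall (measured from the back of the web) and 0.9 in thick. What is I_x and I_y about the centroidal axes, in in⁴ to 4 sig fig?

I_x ≈ 308.8 in⁴, I_y ≈ 40.46 in⁴

Decompose the section into non-overlapping parts with the origin at the bottom-left of its bounding rectangle.
Web: 0.25 × 11.6, A = 2.9 in², y = 5.8 in, Ī = 32.5187 in⁴.
Top flange (beyond web): 5.35 × 0.9, A = 4.815 in², y = 11.15 in, Ī = 0.325013 in⁴.
Bottom flange (beyond web): 5.35 × 0.9, A = 4.815 in², y = 0.45 in, Ī = 0.325013 in⁴.
By symmetry the centroid is at mid-height, ȳ = 5.8 in.
Transfer each piece to the centroidal x-axis using Ī + A·d² with d = y − 5.8:
  web: d = 0 in → contributes +32.5187 in⁴
  top flange (beyond web): d = 5.35 in → contributes +138.142 in⁴
  bottom flange (beyond web): d = -5.35 in → contributes +138.142 in⁴
Total I = 308.803 in⁴.
For the y-axis: x̄ = 2.27696 in.
Repeating about the centroidal y-axis gives I_y = 40.4585 in⁴.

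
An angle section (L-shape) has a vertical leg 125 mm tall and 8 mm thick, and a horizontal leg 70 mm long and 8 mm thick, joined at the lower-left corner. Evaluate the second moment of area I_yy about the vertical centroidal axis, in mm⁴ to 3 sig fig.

I_yy ≈ 5.70 × 10⁵ mm⁴

Break the section into simple shapes (no overlaps), measuring from the bottom-left corner of the bounding box.
Vertical leg: 8 × 125, A = 1 000 mm², x = 4 mm, Ī = 5333.3 mm⁴.
Horizontal leg (remainder): 62 × 8, A = 496 mm², x = 39 mm, Ī = 158 885 mm⁴.
Centroid: x̄ = ΣA·x / ΣA = 15.604 mm.
Transfer each piece to the vertical centroidal axis using Ī + A·d² with d = x − 15.604:
  vertical leg: d = -11.604 mm → contributes +139 993 mm⁴
  horizontal leg (remainder): d = 23.396 mm → contributes +430 376 mm⁴
Total I = 570 368 mm⁴.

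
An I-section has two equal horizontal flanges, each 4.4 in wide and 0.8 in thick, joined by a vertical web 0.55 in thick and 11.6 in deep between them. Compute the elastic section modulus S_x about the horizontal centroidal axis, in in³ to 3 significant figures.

Decompose the section into non-overlapping parts with the origin at the bottom-left of its bounding rectangle.
Bottom flange: 4.4 × 0.8, A = 3.52 in², y = 0.4 in, Ī = 0.18773 in⁴.
Web: 0.55 × 11.6, A = 6.38 in², y = 6.6 in, Ī = 71.541 in⁴.
Top flange: 4.4 × 0.8, A = 3.52 in², y = 12.8 in, Ī = 0.18773 in⁴.
By symmetry the centroid is at mid-height, ȳ = 6.6 in.
Transfer each piece to the horizontal centroidal axis using Ī + A·d² with d = y − 6.6:
  bottom flange: d = -6.2 in → contributes +135.5 in⁴
  web: d = 0 in → contributes +71.541 in⁴
  top flange: d = 6.2 in → contributes +135.5 in⁴
Total I = 342.53 in⁴.
Extreme fibre distance c = 6.6 in; S = I/c = 51.899 in³.

S_x ≈ 51.9 in³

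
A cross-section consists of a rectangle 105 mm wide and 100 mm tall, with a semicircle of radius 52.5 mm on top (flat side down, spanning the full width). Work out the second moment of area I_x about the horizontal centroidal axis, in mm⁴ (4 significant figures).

Break the section into simple shapes (no overlaps), measuring from the bottom-left corner of the bounding box.
Rectangular body: 105 × 100, A = 10 500 mm², y = 50 mm, Ī = 8 750 000 mm⁴.
Semicircular cap: semicircle r = 52.5, A = 4329.51 mm², y = 122.282 mm, Ī = 833 814 mm⁴.
Centroid: ȳ = ΣA·y / ΣA = 71.1028 mm.
Transfer each piece to the horizontal centroidal axis using Ī + A·d² with d = y − 71.1028:
  rectangular body: d = -21.1028 mm → contributes +13 425 945 mm⁴
  semicircular cap: d = 51.1789 mm → contributes +12 174 002 mm⁴
Total I = 25 599 948 mm⁴.

I_x ≈ 2.560 × 10⁷ mm⁴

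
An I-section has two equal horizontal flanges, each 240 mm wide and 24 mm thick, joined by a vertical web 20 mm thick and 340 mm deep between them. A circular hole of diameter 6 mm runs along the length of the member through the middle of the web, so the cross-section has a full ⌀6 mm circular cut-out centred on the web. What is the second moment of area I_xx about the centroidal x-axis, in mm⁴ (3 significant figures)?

Break the section into simple shapes (no overlaps), measuring from the bottom-left corner of the bounding box.
Bottom flange: 240 × 24, A = 5 760 mm², y = 12 mm, Ī = 276 480 mm⁴.
Web: 20 × 340, A = 6 800 mm², y = 194 mm, Ī = 65 506 667 mm⁴.
Top flange: 240 × 24, A = 5 760 mm², y = 376 mm, Ī = 276 480 mm⁴.
Hole (subtracted): ⌀6, A = 28.274 mm², y = 194 mm, Ī = 63.617 mm⁴.
By symmetry the centroid is at mid-height, ȳ = 194 mm.
Transfer each piece to the centroidal x-axis using Ī + A·d² with d = y − 194:
  bottom flange: d = -182 mm → contributes +191 070 720 mm⁴
  web: d = 0 mm → contributes +65 506 667 mm⁴
  top flange: d = 182 mm → contributes +191 070 720 mm⁴
  hole: d = 0 mm → contributes −63.617 mm⁴
Total I = 447 648 043 mm⁴.

I_xx ≈ 4.48 × 10⁸ mm⁴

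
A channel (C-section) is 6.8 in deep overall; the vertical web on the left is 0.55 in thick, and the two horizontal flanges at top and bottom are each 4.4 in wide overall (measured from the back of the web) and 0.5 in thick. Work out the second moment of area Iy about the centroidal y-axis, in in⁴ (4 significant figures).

Iy ≈ 14.03 in⁴

Split into non-overlapping primitives; take the origin at the lower-left of the bounding box.
Web: 0.55 × 6.8, A = 3.74 in², x = 0.275 in, Ī = 0.0942792 in⁴.
Top flange (beyond web): 3.85 × 0.5, A = 1.925 in², x = 2.475 in, Ī = 2.37778 in⁴.
Bottom flange (beyond web): 3.85 × 0.5, A = 1.925 in², x = 2.475 in, Ī = 2.37778 in⁴.
Centroid: x̄ = ΣA·x / ΣA = 1.39094 in.
Transfer each piece to the centroidal y-axis using Ī + A·d² with d = x − 1.39094:
  web: d = -1.11594 in → contributes +4.7518 in⁴
  top flange (beyond web): d = 1.08406 in → contributes +4.64 in⁴
  bottom flange (beyond web): d = 1.08406 in → contributes +4.64 in⁴
Total I = 14.0318 in⁴.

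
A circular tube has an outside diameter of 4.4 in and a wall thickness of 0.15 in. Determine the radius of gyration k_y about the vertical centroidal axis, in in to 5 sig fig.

Treat the section as a set of non-overlapping primitives; coordinates are from the bounding-box lower-left.
Outer circle: ⌀4.4, A = 15.20531 in², x = 2.2 in, Ī = 18.39842 in⁴.
Bore (subtracted): ⌀4.1, A = 13.20254 in², x = 2.2 in, Ī = 13.87092 in⁴.
By symmetry the centroid is at mid-width, x̄ = 2.2 in.
All pieces are centred on the vertical centroidal axis, so I = ΣĪ (holes subtracted) = 4.527501 in⁴.
Radius of gyration: k = √(I/A) = √(4.527501 / 2.002765) = 1.503537 in.

k_y ≈ 1.5035 in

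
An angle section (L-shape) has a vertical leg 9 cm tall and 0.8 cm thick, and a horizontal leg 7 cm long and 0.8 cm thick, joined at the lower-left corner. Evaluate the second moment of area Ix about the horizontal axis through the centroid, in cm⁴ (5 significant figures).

Treat the section as a set of non-overlapping primitives; coordinates are from the bounding-box lower-left.
Vertical leg: 0.8 × 9, A = 7.2 cm², y = 4.5 cm, Ī = 48.6 cm⁴.
Horizontal leg (remainder): 6.2 × 0.8, A = 4.96 cm², y = 0.4 cm, Ī = 0.2645333 cm⁴.
Centroid: ȳ = ΣA·y / ΣA = 2.827632 cm.
Transfer each piece to the horizontal axis through the centroid using Ī + A·d² with d = y − 2.827632:
  vertical leg: d = 1.672368 cm → contributes +68.73708 cm⁴
  horizontal leg (remainder): d = -2.427632 cm → contributes +29.49577 cm⁴
Total I = 98.23285 cm⁴.

Ix ≈ 98.233 cm⁴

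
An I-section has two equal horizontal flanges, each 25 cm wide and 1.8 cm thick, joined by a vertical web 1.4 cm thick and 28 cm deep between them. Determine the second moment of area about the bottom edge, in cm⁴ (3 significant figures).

I_base ≈ 5.48 × 10⁴ cm⁴

Split into non-overlapping primitives; take the origin at the lower-left of the bounding box.
Bottom flange: 25 × 1.8, A = 45 cm², y = 0.9 cm, Ī = 12.15 cm⁴.
Web: 1.4 × 28, A = 39.2 cm², y = 15.8 cm, Ī = 2561.1 cm⁴.
Top flange: 25 × 1.8, A = 45 cm², y = 30.7 cm, Ī = 12.15 cm⁴.
Transfer each piece to the base of the section using Ī + A·d² with d = y − 0:
  bottom flange: d = 0.9 cm → contributes +48.6 cm⁴
  web: d = 15.8 cm → contributes +12 347 cm⁴
  top flange: d = 30.7 cm → contributes +42 424 cm⁴
Total I = 54 820 cm⁴.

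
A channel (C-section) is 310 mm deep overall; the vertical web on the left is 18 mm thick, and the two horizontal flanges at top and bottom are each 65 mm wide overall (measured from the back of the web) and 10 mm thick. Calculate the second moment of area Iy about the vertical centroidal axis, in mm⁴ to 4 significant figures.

Decompose the section into non-overlapping parts with the origin at the bottom-left of its bounding rectangle.
Web: 18 × 310, A = 5 580 mm², x = 9 mm, Ī = 150 660 mm⁴.
Top flange (beyond web): 47 × 10, A = 470 mm², x = 41.5 mm, Ī = 86519.2 mm⁴.
Bottom flange (beyond web): 47 × 10, A = 470 mm², x = 41.5 mm, Ī = 86519.2 mm⁴.
Centroid: x̄ = ΣA·x / ΣA = 13.6856 mm.
Transfer each piece to the vertical centroidal axis using Ī + A·d² with d = x − 13.6856:
  web: d = -4.68558 mm → contributes +273 167 mm⁴
  top flange (beyond web): d = 27.8144 mm → contributes +450 131 mm⁴
  bottom flange (beyond web): d = 27.8144 mm → contributes +450 131 mm⁴
Total I = 1 173 429 mm⁴.

Iy ≈ 1.173 × 10⁶ mm⁴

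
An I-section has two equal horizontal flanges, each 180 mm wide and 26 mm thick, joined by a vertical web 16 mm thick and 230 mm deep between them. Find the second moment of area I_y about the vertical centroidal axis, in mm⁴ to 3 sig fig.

Break the section into simple shapes (no overlaps), measuring from the bottom-left corner of the bounding box.
Bottom flange: 180 × 26, A = 4 680 mm², x = 90 mm, Ī = 12 636 000 mm⁴.
Web: 16 × 230, A = 3 680 mm², x = 90 mm, Ī = 78 507 mm⁴.
Top flange: 180 × 26, A = 4 680 mm², x = 90 mm, Ī = 12 636 000 mm⁴.
By symmetry the centroid is at mid-width, x̄ = 90 mm.
All pieces are centred on the vertical centroidal axis, so I = ΣĪ = 25 350 507 mm⁴.

I_y ≈ 2.54 × 10⁷ mm⁴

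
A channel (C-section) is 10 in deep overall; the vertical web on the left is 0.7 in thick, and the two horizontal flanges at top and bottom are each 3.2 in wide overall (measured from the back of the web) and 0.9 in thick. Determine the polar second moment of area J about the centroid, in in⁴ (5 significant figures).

Split into non-overlapping primitives; take the origin at the lower-left of the bounding box.
Web: 0.7 × 10, A = 7 in², y = 5 in, Ī = 58.33333 in⁴.
Top flange (beyond web): 2.5 × 0.9, A = 2.25 in², y = 9.55 in, Ī = 0.151875 in⁴.
Bottom flange (beyond web): 2.5 × 0.9, A = 2.25 in², y = 0.45 in, Ī = 0.151875 in⁴.
By symmetry the centroid is at mid-height, ȳ = 5 in.
Transfer each piece to the centroidal x-axis using Ī + A·d² with d = y − 5:
  web: d = 0 in → contributes +58.33333 in⁴
  top flange (beyond web): d = 4.55 in → contributes +46.7325 in⁴
  bottom flange (beyond web): d = -4.55 in → contributes +46.7325 in⁴
Total I = 151.7983 in⁴.
For the y-axis: x̄ = 0.976087 in.
Repeating about the centroidal y-axis gives I_y = 9.641757 in⁴.
Polar second moment: J = I_x + I_y = 161.4401 in⁴.

J ≈ 161.44 in⁴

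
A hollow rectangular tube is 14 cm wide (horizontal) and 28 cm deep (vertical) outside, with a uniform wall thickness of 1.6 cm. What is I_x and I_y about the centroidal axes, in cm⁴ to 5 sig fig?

I_x ≈ 1.1883 × 10⁴ cm⁴, I_y ≈ 3799.3 cm⁴

Break the section into simple shapes (no overlaps), measuring from the bottom-left corner of the bounding box.
Outer rectangle: 14 × 28, A = 392 cm², y = 14 cm, Ī = 25610.67 cm⁴.
Inner void (subtracted): 10.8 × 24.8, A = 267.84 cm², y = 14 cm, Ī = 13727.69 cm⁴.
By symmetry the centroid is at mid-height, ȳ = 14 cm.
All pieces are centred on the centroidal x-axis, so I = ΣĪ (holes subtracted) = 11882.97 cm⁴.
Repeating about the centroidal y-axis gives I_y = 3799.262 cm⁴.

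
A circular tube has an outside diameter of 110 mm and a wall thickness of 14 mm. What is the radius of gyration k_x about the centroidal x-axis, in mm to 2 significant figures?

k_x ≈ 34 mm

Split into non-overlapping primitives; take the origin at the lower-left of the bounding box.
Outer circle: ⌀110, A = 9 503 mm², y = 55 mm, Ī = 7 186 884 mm⁴.
Bore (subtracted): ⌀82, A = 5 281 mm², y = 55 mm, Ī = 2 219 347 mm⁴.
By symmetry the centroid is at mid-height, ȳ = 55 mm.
All pieces are centred on the centroidal x-axis, so I = ΣĪ (holes subtracted) = 4 967 537 mm⁴.
Radius of gyration: k = √(I/A) = √(4 967 537 / 4 222) = 34.3 mm.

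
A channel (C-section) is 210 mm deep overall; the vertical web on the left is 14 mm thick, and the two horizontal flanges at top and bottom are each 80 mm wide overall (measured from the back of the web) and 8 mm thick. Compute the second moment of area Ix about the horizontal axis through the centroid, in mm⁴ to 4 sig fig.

Ix ≈ 2.158 × 10⁷ mm⁴

Decompose the section into non-overlapping parts with the origin at the bottom-left of its bounding rectangle.
Web: 14 × 210, A = 2 940 mm², y = 105 mm, Ī = 10 804 500 mm⁴.
Top flange (beyond web): 66 × 8, A = 528 mm², y = 206 mm, Ī = 2 816 mm⁴.
Bottom flange (beyond web): 66 × 8, A = 528 mm², y = 4 mm, Ī = 2 816 mm⁴.
By symmetry the centroid is at mid-height, ȳ = 105 mm.
Transfer each piece to the horizontal axis through the centroid using Ī + A·d² with d = y − 105:
  web: d = 0 mm → contributes +10 804 500 mm⁴
  top flange (beyond web): d = 101 mm → contributes +5 388 944 mm⁴
  bottom flange (beyond web): d = -101 mm → contributes +5 388 944 mm⁴
Total I = 21 582 388 mm⁴.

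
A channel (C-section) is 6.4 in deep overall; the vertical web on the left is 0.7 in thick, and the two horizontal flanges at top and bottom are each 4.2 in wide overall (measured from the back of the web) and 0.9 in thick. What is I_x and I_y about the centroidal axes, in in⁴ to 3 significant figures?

Decompose the section into non-overlapping parts with the origin at the bottom-left of its bounding rectangle.
Web: 0.7 × 6.4, A = 4.48 in², y = 3.2 in, Ī = 15.292 in⁴.
Top flange (beyond web): 3.5 × 0.9, A = 3.15 in², y = 5.95 in, Ī = 0.21263 in⁴.
Bottom flange (beyond web): 3.5 × 0.9, A = 3.15 in², y = 0.45 in, Ī = 0.21263 in⁴.
By symmetry the centroid is at mid-height, ȳ = 3.2 in.
Transfer each piece to the centroidal x-axis using Ī + A·d² with d = y − 3.2:
  web: d = 0 in → contributes +15.292 in⁴
  top flange (beyond web): d = 2.75 in → contributes +24.035 in⁴
  bottom flange (beyond web): d = -2.75 in → contributes +24.035 in⁴
Total I = 63.361 in⁴.
For the y-axis: x̄ = 1.5773 in.
Repeating about the centroidal y-axis gives I_y = 18.16 in⁴.

I_x ≈ 63.4 in⁴, I_y ≈ 18.2 in⁴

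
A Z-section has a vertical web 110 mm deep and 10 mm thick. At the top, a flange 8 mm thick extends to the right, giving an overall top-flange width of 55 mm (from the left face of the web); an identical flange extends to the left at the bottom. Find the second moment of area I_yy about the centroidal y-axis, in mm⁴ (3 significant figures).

Decompose the section into non-overlapping parts with the origin at the bottom-left of its bounding rectangle.
Web: 10 × 110, A = 1 100 mm², x = 50 mm, Ī = 9166.7 mm⁴.
Top flange (beyond web): 45 × 8, A = 360 mm², x = 77.5 mm, Ī = 60 750 mm⁴.
Bottom flange (beyond web): 45 × 8, A = 360 mm², x = 22.5 mm, Ī = 60 750 mm⁴.
Centroid: x̄ = ΣA·x / ΣA = 50 mm.
Transfer each piece to the centroidal y-axis using Ī + A·d² with d = x − 50:
  web: d = 0 mm → contributes +9166.7 mm⁴
  top flange (beyond web): d = 27.5 mm → contributes +333 000 mm⁴
  bottom flange (beyond web): d = -27.5 mm → contributes +333 000 mm⁴
Total I = 675 167 mm⁴.

I_yy ≈ 6.75 × 10⁵ mm⁴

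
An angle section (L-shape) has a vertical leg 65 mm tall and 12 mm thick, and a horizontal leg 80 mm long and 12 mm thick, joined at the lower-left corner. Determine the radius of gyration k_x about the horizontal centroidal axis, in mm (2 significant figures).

k_x ≈ 19 mm

Treat the section as a set of non-overlapping primitives; coordinates are from the bounding-box lower-left.
Vertical leg: 12 × 65, A = 780 mm², y = 32.5 mm, Ī = 274 625 mm⁴.
Horizontal leg (remainder): 68 × 12, A = 816 mm², y = 6 mm, Ī = 9 792 mm⁴.
Centroid: ȳ = ΣA·y / ΣA = 18.95 mm.
Transfer each piece to the horizontal centroidal axis using Ī + A·d² with d = y − 18.95:
  vertical leg: d = 13.55 mm → contributes +417 811 mm⁴
  horizontal leg (remainder): d = -12.95 mm → contributes +146 661 mm⁴
Total I = 564 472 mm⁴.
Radius of gyration: k = √(I/A) = √(564 472 / 1 596) = 18.81 mm.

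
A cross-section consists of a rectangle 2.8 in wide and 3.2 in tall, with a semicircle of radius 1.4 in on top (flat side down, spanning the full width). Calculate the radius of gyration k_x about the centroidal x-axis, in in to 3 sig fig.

Decompose the section into non-overlapping parts with the origin at the bottom-left of its bounding rectangle.
Rectangular body: 2.8 × 3.2, A = 8.96 in², y = 1.6 in, Ī = 7.6459 in⁴.
Semicircular cap: semicircle r = 1.4, A = 3.0788 in², y = 3.7942 in, Ī = 0.42164 in⁴.
Centroid: ȳ = ΣA·y / ΣA = 2.1611 in.
Transfer each piece to the centroidal x-axis using Ī + A·d² with d = y − 2.1611:
  rectangular body: d = -0.56113 in → contributes +10.467 in⁴
  semicircular cap: d = 1.633 in → contributes +8.6322 in⁴
Total I = 19.099 in⁴.
Radius of gyration: k = √(I/A) = √(19.099 / 12.039) = 1.2596 in.

k_x ≈ 1.26 in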